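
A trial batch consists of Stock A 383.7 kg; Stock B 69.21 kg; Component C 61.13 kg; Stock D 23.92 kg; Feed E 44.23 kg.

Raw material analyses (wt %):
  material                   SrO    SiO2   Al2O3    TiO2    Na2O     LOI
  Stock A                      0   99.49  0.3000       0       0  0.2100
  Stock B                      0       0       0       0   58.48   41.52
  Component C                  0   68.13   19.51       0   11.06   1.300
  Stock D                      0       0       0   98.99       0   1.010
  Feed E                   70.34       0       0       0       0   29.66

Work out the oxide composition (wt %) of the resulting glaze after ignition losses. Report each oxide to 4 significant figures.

Each numeric step keeps full float precision from start to finish — working values are printed (rounded to four significant figures) in the printout — every reported number takes just one rounding. Derived quantities (yield, ignition loss, the totals, five oxide percentages, net glass mass) are computed in full precision from the weighed amounts at 538.5 kg of glass as quoted within question or answer.
Per-oxide mass from batch:
  SrO: 44.23·0.7034 = 31.11 kg
  SiO2: 383.7·0.9949 + 61.13·0.6813 = 423.4 kg
  Al2O3: 383.7·0.003000 + 61.13·0.1951 = 13.08 kg
  TiO2: 23.92·0.9899 = 23.68 kg
  Na2O: 69.21·0.5848 + 61.13·0.1106 = 47.23 kg
LOI: 383.7·0.002100 + 69.21·0.4152 + 61.13·0.01300 + 23.92·0.01010 + 44.23·0.2966 = 43.70 kg
Glass mass = batch − LOI = 582.2 − 43.70 = 538.5 kg (= Σ oxide masses)
percent share: oxide ÷ glass, ×100

Glass mass = 538.5 kg (batch 582.2 − LOI 43.70).
Composition: SrO 5.777%, SiO2 78.63%, Al2O3 2.429%, TiO2 4.397%, Na2O 8.772%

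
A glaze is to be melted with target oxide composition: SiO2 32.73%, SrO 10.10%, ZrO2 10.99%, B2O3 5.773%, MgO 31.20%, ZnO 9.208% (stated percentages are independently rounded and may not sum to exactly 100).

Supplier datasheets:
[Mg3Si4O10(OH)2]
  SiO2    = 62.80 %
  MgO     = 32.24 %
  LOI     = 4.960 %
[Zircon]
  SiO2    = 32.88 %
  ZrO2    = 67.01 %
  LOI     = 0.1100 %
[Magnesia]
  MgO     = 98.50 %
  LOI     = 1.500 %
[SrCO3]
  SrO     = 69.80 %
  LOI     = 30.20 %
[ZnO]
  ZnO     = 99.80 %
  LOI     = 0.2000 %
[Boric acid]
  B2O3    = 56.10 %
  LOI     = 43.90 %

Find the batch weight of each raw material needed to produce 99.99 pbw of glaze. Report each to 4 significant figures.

The working math holds full precision through the solve. Values along the way are shown rounded to 4 significant figures alongside each step; every reported result receives exactly one rounding. Derived quantities are computed starting from the weights for 99.99 pbw of glass at exact precision (glass mass, LOI, the six compositions, the yield, the totals), exactly as printed in either problem or answer.
Target oxide masses per 99.99 pbw glaze:
  SiO2: 32.73% × 99.99 = 32.73 pbw
  SrO: 10.10% × 99.99 = 10.10 pbw
  ZrO2: 10.99% × 99.99 = 10.99 pbw
  B2O3: 5.773% × 99.99 = 5.772 pbw
  MgO: 31.20% × 99.99 = 31.20 pbw
  ZnO: 9.208% × 99.99 = 9.207 pbw
Verifying the oxide balance applying the batch weights above, on the stated basis (each sum matches its target mass given rounding of the digits):
  SiO2: 43.53·0.6280 + 16.40·0.3288 = 32.73 pbw (target 32.73 pbw)
  SrO: 14.47·0.6980 = 10.10 pbw (target 10.10 pbw)
  ZrO2: 16.40·0.6701 = 10.99 pbw (target 10.99 pbw)
  B2O3: 10.29·0.5610 = 5.773 pbw (target 5.772 pbw)
  MgO: 43.53·0.3224 + 17.43·0.9850 = 31.20 pbw (target 31.20 pbw)
  ZnO: 9.226·0.9980 = 9.208 pbw (target 9.207 pbw)
Glass-mass closure: total charge less LOI = 100.0 pbw (the Σ of target masses is 99.99 pbw; versus the stated basis of 99.99 pbw — differing by rounding only).
Total batch = Σ batch = 111.3 pbw; loss to ignition Σ batch·LOI = 11.34 pbw; yield: glass divided by total = 89.81%.

Batch per 99.99 pbw glaze:
  Mg3Si4O10(OH)2: 43.53 pbw
  Zircon: 16.40 pbw
  Magnesia: 17.43 pbw
  SrCO3: 14.47 pbw
  ZnO: 9.226 pbw
  Boric acid: 10.29 pbw
Total batch = 111.3 pbw; LOI loss = 11.34 pbw; yield = 89.81%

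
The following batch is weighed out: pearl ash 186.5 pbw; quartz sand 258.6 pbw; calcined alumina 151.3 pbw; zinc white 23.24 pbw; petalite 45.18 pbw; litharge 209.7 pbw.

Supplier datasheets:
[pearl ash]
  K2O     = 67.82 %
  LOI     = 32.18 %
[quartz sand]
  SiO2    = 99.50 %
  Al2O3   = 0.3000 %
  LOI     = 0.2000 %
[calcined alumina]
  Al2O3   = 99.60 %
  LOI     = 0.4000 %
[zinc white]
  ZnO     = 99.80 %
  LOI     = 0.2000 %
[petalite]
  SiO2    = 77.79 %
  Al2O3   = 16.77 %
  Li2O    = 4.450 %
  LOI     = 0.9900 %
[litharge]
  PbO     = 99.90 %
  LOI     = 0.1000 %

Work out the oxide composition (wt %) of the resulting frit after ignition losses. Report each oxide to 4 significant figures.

Glass mass = 812.7 pbw (batch 874.5 − LOI 61.84).
Composition: SiO2 35.99%, Al2O3 19.57%, Li2O 0.2474%, K2O 15.56%, PbO 25.78%, ZnO 2.854%

Mid-chain values are printed (rounded to 4 significant figures) within the worked lines; every computation keeps full float precision at every stage — each reported figure takes just one rounding — derived quantities, including the totals, the yield, ignition loss, net glass mass, the six compositions, are carried from the weighed amounts on 812.7 pbw of glass at exact precision as quoted within either problem or answer.
Oxide-by-oxide delivered mass:
  SiO2: 258.6·0.9950 + 45.18·0.7779 = 292.5 pbw
  Al2O3: 258.6·0.003000 + 151.3·0.9960 + 45.18·0.1677 = 159.0 pbw
  Li2O: 45.18·0.04450 = 2.011 pbw
  K2O: 186.5·0.6782 = 126.5 pbw
  PbO: 209.7·0.9990 = 209.5 pbw
  ZnO: 23.24·0.9980 = 23.19 pbw
LOI: 186.5·0.3218 + 258.6·0.002000 + 151.3·0.004000 + 23.24·0.002000 + 45.18·0.009900 + 209.7·0.001000 = 61.84 pbw
The glass mass, total less LOI, = 874.5 − 61.84 = 812.7 pbw (equal to the oxide-mass sum)
percent by weight: oxide/glass ×100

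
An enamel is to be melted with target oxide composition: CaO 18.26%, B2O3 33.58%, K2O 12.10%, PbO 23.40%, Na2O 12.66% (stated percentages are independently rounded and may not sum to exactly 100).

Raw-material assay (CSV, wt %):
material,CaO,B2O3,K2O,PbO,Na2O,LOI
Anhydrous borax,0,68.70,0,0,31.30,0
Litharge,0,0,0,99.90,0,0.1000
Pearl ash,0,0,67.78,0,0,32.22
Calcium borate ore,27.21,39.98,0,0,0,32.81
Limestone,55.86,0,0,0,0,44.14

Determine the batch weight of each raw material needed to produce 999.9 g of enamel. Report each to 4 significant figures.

The whole derivation keeps exact precision through the solve — rounding to four significant digits applies to each working value as displayed; exactly one rounding goes into each reported number. All derived quantities (glass mass, ignition loss, totals, the five compositions, yield) are carried from the batch weights per 999.9 g of glass in exact precision, as set out in the problem or answer text.
Target oxide masses per 999.9 g enamel:
  CaO: 18.26% × 999.9 = 182.6 g
  B2O3: 33.58% × 999.9 = 335.8 g
  K2O: 12.10% × 999.9 = 121.0 g
  PbO: 23.40% × 999.9 = 234.0 g
  Na2O: 12.66% × 999.9 = 126.6 g
Mass-balance tally per oxide on the weights just shown, relative to the basis at hand (sums match the target masses up to rounding of the answer):
  CaO: 144.9·0.2721 + 256.3·0.5586 = 182.6 g (target 182.6 g)
  B2O3: 404.4·0.6870 + 144.9·0.3998 = 335.8 g (target 335.8 g)
  K2O: 178.5·0.6778 = 121.0 g (target 121.0 g)
  PbO: 234.2·0.9990 = 234.0 g (target 234.0 g)
  Na2O: 404.4·0.3130 = 126.6 g (target 126.6 g)
Glass-mass closure: total charge less LOI = 999.9 g (per-oxide target masses sum to 999.9 g; against the stated basis, 999.9 g — gaps are rounding artifacts).
Batch grand total — Σ batch = 1218 g; LOI removed, Σ of batch·LOI: 218.4 g; yield, glass over the total, = 82.07%.

Batch per 999.9 g enamel:
  Anhydrous borax: 404.4 g
  Litharge: 234.2 g
  Pearl ash: 178.5 g
  Calcium borate ore: 144.9 g
  Limestone: 256.3 g
Total batch = 1218 g; LOI loss = 218.4 g; yield = 82.07%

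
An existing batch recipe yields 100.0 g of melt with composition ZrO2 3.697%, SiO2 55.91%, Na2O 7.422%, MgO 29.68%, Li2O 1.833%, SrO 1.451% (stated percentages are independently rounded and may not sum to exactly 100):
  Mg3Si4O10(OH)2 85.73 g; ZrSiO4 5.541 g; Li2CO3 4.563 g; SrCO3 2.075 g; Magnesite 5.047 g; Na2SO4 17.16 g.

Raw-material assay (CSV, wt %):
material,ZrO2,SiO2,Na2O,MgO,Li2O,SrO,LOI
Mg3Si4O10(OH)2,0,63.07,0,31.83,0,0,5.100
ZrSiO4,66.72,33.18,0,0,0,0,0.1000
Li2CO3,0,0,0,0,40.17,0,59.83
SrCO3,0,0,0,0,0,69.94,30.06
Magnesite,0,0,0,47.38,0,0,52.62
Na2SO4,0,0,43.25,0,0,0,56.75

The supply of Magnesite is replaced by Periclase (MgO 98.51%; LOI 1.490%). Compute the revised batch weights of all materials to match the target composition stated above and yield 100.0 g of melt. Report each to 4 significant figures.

Working values are displayed (rounded to four significant digits) across the worked steps — full float precision is carried all the way through — a single rounding yields every reported result; derived quantities, which include the totals, the six compositions, ignition loss, yield, glass mass, are re-derived at full precision, as set out in question or answer, from the batch weights for 100.0 g of glass.
The oxide mass targets at 100.0 g melt:
  ZrO2: 3.697% × 100.0 = 3.697 g
  SiO2: 55.91% × 100.0 = 55.91 g
  Na2O: 7.422% × 100.0 = 7.422 g
  MgO: 29.68% × 100.0 = 29.68 g
  Li2O: 1.833% × 100.0 = 1.833 g
  SrO: 1.451% × 100.0 = 1.451 g
Balance tally, oxide-wise, on the weights just shown, against the basis in use (target by target, the sums agree given rounding of the digits):
  ZrO2: 5.541·0.6672 = 3.697 g (target 3.697 g)
  SiO2: 85.73·0.6307 + 5.541·0.3318 = 55.91 g (target 55.91 g)
  Na2O: 17.16·0.4325 = 7.422 g (target 7.422 g)
  MgO: 85.73·0.3183 + 2.428·0.9851 = 29.68 g (target 29.68 g)
  Li2O: 4.563·0.4017 = 1.833 g (target 1.833 g)
  SrO: 2.075·0.6994 = 1.451 g (target 1.451 g)
Consistency of the glass mass: whole batch net of LOI = 99.99 g (summing oxide targets gives 99.99 g; basis as stated: 100.0 g — differing by rounding only).
Total batch = Σ batch = 117.5 g; loss to ignition Σ batch·LOI = 17.51 g; the yield ratio, glass ÷ batch: 85.10%.

Revised batch per 100.0 g melt:
  Mg3Si4O10(OH)2: 85.73 g
  ZrSiO4: 5.541 g
  Li2CO3: 4.563 g
  SrCO3: 2.075 g
  Periclase: 2.428 g
  Na2SO4: 17.16 g
Total batch = 117.5 g; LOI loss = 17.51 g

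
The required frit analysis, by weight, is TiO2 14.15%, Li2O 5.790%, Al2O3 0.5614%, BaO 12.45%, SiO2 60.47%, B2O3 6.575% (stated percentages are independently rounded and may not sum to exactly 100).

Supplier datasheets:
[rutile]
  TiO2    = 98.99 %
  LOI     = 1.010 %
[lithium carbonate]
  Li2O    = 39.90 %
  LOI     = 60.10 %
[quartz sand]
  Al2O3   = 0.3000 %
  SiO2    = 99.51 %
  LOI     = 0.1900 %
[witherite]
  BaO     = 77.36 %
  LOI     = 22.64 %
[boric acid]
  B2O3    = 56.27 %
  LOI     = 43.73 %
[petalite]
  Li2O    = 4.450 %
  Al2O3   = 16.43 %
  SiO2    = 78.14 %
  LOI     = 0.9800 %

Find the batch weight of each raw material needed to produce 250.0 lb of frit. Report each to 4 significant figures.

Intermediates are rounded off to 4 significant figures when quoted; the working math maintains full precision through every step; each reported result is rounded only once — all derived quantities (totals, six oxide percentages, ignition loss, glass mass, the yield) are carried at exact precision starting from the weights at 250.0 lb of glass, as quoted within question or answer.
Target masses of each oxide per 250.0 lb frit:
  TiO2: 14.15% × 250.0 = 35.38 lb
  Li2O: 5.790% × 250.0 = 14.48 lb
  Al2O3: 0.5614% × 250.0 = 1.404 lb
  BaO: 12.45% × 250.0 = 31.12 lb
  SiO2: 60.47% × 250.0 = 151.2 lb
  B2O3: 6.575% × 250.0 = 16.44 lb
Oxide-by-oxide audit working from each reported weight, against the basis in use (sum by sum, the targets are met up to rounding of the answer):
  TiO2: 35.74·0.9899 = 35.38 lb (target 35.38 lb)
  Li2O: 35.63·0.3990 + 5.852·0.04450 = 14.48 lb (target 14.48 lb)
  Al2O3: 147.3·0.003000 + 5.852·0.1643 = 1.403 lb (target 1.404 lb)
  BaO: 40.23·0.7736 = 31.12 lb (target 31.12 lb)
  SiO2: 147.3·0.9951 + 5.852·0.7814 = 151.2 lb (target 151.2 lb)
  B2O3: 29.21·0.5627 = 16.44 lb (target 16.44 lb)
Auditing the glass mass value: batch total minus LOI = 250.0 lb (oxide target masses add up to 250.0 lb; stated basis 250.0 lb — differing by rounding only).
Whole-batch sum: Σ batch = 294.0 lb; LOI loss = Σ batch·LOI = 43.99 lb; glass ÷ batch gives a yield of 85.03%.

Batch per 250.0 lb frit:
  rutile: 35.74 lb
  lithium carbonate: 35.63 lb
  quartz sand: 147.3 lb
  witherite: 40.23 lb
  boric acid: 29.21 lb
  petalite: 5.852 lb
Total batch = 294.0 lb; LOI loss = 43.99 lb; yield = 85.03%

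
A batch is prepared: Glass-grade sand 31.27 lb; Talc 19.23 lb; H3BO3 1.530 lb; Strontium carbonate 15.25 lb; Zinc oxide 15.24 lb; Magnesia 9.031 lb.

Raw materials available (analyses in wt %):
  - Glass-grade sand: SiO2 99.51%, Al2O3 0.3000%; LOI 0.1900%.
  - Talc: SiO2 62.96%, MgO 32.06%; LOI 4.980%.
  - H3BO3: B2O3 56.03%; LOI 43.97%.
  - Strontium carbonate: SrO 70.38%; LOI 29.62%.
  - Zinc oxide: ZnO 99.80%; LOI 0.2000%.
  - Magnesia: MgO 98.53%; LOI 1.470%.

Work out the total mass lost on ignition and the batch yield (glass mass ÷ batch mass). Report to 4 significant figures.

In-progress results are shown (rounded to four significant digits) in the printout; every computation holds full float precision through every step. Every reported result takes a single rounding; all derived quantities, which include net glass mass, the six compositions, the totals, yield, LOI, are computed in full precision, as they appear in problem or answer, starting from the weights per 85.18 lb of glass.
Ignition loss by material:
  Glass-grade sand: 31.27 × 0.001900 = 0.05941 lb
  Talc: 19.23 × 0.04980 = 0.9577 lb
  H3BO3: 1.530 × 0.4397 = 0.6727 lb
  Strontium carbonate: 15.25 × 0.2962 = 4.517 lb
  Zinc oxide: 15.24 × 0.002000 = 0.03048 lb
  Magnesia: 9.031 × 0.01470 = 0.1328 lb
Total LOI = 6.370 lb
Glass = batch − LOI = 91.55 − 6.370 = 85.18 lb

LOI loss = 6.370 lb; glass = 85.18 lb; yield = 93.04%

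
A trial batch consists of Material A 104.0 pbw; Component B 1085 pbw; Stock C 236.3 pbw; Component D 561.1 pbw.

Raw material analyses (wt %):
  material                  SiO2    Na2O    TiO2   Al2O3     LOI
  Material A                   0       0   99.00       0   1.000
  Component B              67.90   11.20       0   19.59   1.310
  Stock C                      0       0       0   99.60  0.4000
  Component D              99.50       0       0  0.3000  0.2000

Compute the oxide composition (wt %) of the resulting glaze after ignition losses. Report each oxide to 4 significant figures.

Glass mass = 1969 pbw (batch 1986 − LOI 17.32).
Composition: SiO2 65.77%, Na2O 6.171%, TiO2 5.229%, Al2O3 22.83%

Every computation holds full precision throughout — in-progress results appear (rounded to four significant figures) when written out. A single rounding produces each reported figure. Derived quantities (LOI, the four compositions, yield, net glass mass, totals) are computed in exact precision from the weighed amounts at 1969 pbw of glass as set out in question or answer.
Per-oxide mass from batch:
  SiO2: 1085·0.6790 + 561.1·0.9950 = 1295 pbw
  Na2O: 1085·0.1120 = 121.5 pbw
  TiO2: 104.0·0.9900 = 103.0 pbw
  Al2O3: 1085·0.1959 + 236.3·0.9960 + 561.1·0.003000 = 449.6 pbw
LOI: 104.0·0.01000 + 1085·0.01310 + 236.3·0.004000 + 561.1·0.002000 = 17.32 pbw
The glass mass, total less LOI, = 1986 − 17.32 = 1969 pbw (the oxide masses sum to this)
each wt % is 100 × oxide ÷ glass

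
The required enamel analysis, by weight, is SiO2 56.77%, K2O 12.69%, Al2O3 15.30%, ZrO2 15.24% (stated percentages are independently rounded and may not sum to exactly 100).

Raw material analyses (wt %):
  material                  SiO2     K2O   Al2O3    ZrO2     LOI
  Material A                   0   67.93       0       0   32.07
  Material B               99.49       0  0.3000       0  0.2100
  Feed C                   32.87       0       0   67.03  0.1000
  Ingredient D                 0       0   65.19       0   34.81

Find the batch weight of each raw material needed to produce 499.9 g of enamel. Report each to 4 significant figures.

Batch per 499.9 g enamel:
  Material A: 93.39 g
  Material B: 247.7 g
  Feed C: 113.7 g
  Ingredient D: 116.2 g
Total batch = 571.0 g; LOI loss = 71.03 g; yield = 87.56%

Full float precision is maintained at all times. Working values are shown, rounded to 4 significant digits, at each printed step; a single rounding yields each reported number. All derived quantities, which include net glass mass, the yield, the four compositions, ignition loss, totals, are carried in full float precision, exactly as shown in the problem or the answer, starting from the weights on 499.9 g of glass.
The oxide mass targets at 499.9 g enamel:
  SiO2: 56.77% × 499.9 = 283.8 g
  K2O: 12.69% × 499.9 = 63.44 g
  Al2O3: 15.30% × 499.9 = 76.48 g
  ZrO2: 15.24% × 499.9 = 76.18 g
Mass-balance tally per oxide on the weights just shown, against the basis in use (summed amounts equal target values up to rounding of the answer):
  SiO2: 247.7·0.9949 + 113.7·0.3287 = 283.8 g (target 283.8 g)
  K2O: 93.39·0.6793 = 63.44 g (target 63.44 g)
  Al2O3: 247.7·0.003000 + 116.2·0.6519 = 76.49 g (target 76.48 g)
  ZrO2: 113.7·0.6703 = 76.21 g (target 76.18 g)
Glass-mass sanity pass: total batch − LOI = 500.0 g (per-oxide target masses sum to 499.9 g; the stated basis being 499.9 g — differing by rounding only).
Batch grand total — Σ batch = 571.0 g; LOI loss = Σ batch·LOI = 71.03 g; as yield: glass ÷ batch → 87.56%.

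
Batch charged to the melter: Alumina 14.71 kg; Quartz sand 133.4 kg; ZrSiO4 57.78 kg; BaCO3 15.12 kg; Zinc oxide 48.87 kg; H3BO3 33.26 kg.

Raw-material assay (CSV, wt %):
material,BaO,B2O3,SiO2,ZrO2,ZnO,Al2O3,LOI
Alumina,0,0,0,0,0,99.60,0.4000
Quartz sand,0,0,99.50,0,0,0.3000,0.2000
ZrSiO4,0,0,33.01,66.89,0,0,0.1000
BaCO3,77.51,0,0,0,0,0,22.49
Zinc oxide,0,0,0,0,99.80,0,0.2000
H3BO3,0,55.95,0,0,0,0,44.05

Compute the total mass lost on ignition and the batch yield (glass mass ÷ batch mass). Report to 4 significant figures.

All arithmetic holds full float precision from first step to last; intermediates are shown rounded to 4 significant digits within the worked lines. Exactly one rounding goes into every reported figure — the derived quantities are recomputed from the batch weights at 284.6 kg of glass at exact precision (ignition loss, glass mass, the six compositions, the yield, totals), as given in problem or answer.
Loss on ignition, line by line:
  Alumina: 14.71 × 0.004000 = 0.05884 kg
  Quartz sand: 133.4 × 0.002000 = 0.2668 kg
  ZrSiO4: 57.78 × 0.001000 = 0.05778 kg
  BaCO3: 15.12 × 0.2249 = 3.400 kg
  Zinc oxide: 48.87 × 0.002000 = 0.09774 kg
  H3BO3: 33.26 × 0.4405 = 14.65 kg
Total LOI = 18.53 kg
Glass = batch − LOI = 303.1 − 18.53 = 284.6 kg

LOI loss = 18.53 kg; glass = 284.6 kg; yield = 93.89%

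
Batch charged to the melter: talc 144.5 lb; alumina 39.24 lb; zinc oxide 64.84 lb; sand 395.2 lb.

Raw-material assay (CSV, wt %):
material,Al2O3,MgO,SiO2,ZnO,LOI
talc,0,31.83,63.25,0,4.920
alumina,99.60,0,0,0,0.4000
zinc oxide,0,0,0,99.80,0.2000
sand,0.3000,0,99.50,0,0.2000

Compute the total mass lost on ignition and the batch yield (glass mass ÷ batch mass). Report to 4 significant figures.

Each numeric step keeps full precision from start to finish — intermediates are shown rounded off to 4 significant digits between the steps — a single rounding completes every reported figure — the derived quantities (the four compositions, net glass mass, ignition loss, totals, the yield) are computed in full float precision from the batch weights at 635.6 lb of glass, as written in the problem or answer text.
Material-by-material LOI:
  talc: 144.5 × 0.04920 = 7.109 lb
  alumina: 39.24 × 0.004000 = 0.1570 lb
  zinc oxide: 64.84 × 0.002000 = 0.1297 lb
  sand: 395.2 × 0.002000 = 0.7904 lb
Total LOI = 8.186 lb
Glass = batch − LOI = 643.8 − 8.186 = 635.6 lb

LOI loss = 8.186 lb; glass = 635.6 lb; yield = 98.73%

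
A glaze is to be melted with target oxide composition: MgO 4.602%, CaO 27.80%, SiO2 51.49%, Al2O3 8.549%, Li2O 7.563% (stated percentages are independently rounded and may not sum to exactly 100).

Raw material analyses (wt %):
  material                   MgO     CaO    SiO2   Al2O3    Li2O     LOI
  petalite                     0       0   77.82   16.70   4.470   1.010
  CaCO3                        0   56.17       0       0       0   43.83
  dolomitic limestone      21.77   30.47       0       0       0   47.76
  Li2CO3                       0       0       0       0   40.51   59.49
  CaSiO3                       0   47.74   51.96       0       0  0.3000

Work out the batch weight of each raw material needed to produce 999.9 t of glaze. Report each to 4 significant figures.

Values along the way are shown (rounded to four significant digits) within the worked lines — each numeric step carries exact precision at each step — exactly one rounding lands on every reported figure — derived quantities, including yield, glass mass, ignition loss, the five compositions, totals, are recomputed from the batch weights at 999.9 t of glass in full precision exactly as printed in problem or answer.
Oxide mass targets, per 999.9 t glaze:
  MgO: 4.602% × 999.9 = 46.02 t
  CaO: 27.80% × 999.9 = 278.0 t
  SiO2: 51.49% × 999.9 = 514.8 t
  Al2O3: 8.549% × 999.9 = 85.48 t
  Li2O: 7.563% × 999.9 = 75.62 t
Balance tally, oxide-wise, with the batch weights as given, under the basis named above (target by target, the sums agree up to rounding of the answer):
  MgO: 211.4·0.2177 = 46.02 t (target 46.02 t)
  CaO: 189.6·0.5617 + 211.4·0.3047 + 224.2·0.4774 = 277.9 t (target 278.0 t)
  SiO2: 511.9·0.7782 + 224.2·0.5196 = 514.9 t (target 514.8 t)
  Al2O3: 511.9·0.1670 = 85.49 t (target 85.48 t)
  Li2O: 511.9·0.04470 + 130.2·0.4051 = 75.63 t (target 75.62 t)
Glass-mass sanity pass: batch Σ − ignition loss = 999.9 t (targets for the oxides total 999.9 t; the stated basis being 999.9 t — any gap is answer rounding).
Whole-batch sum: Σ batch = 1267 t; LOI removed, Σ of batch·LOI: 267.4 t; yield, glass over the total, = 78.90%.

Batch per 999.9 t glaze:
  petalite: 511.9 t
  CaCO3: 189.6 t
  dolomitic limestone: 211.4 t
  Li2CO3: 130.2 t
  CaSiO3: 224.2 t
Total batch = 1267 t; LOI loss = 267.4 t; yield = 78.90%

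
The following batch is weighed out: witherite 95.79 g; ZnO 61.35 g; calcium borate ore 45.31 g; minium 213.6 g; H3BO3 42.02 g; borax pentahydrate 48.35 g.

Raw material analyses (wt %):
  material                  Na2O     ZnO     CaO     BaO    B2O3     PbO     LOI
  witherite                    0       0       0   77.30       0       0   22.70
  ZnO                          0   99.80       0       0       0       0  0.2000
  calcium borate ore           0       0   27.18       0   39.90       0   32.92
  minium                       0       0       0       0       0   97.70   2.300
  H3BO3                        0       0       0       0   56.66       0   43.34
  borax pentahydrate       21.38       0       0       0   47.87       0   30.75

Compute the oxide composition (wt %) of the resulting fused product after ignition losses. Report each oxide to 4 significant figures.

Glass mass = 431.6 g (batch 506.4 − LOI 74.77).
Composition: Na2O 2.395%, ZnO 14.18%, CaO 2.853%, BaO 17.15%, B2O3 15.07%, PbO 48.35%

The intermediate values appear with 4-significant-figure rounding in the printout; each numeric step maintains full precision from first step to last — each reported number receives exactly one rounding. All derived quantities (ignition loss, the totals, the yield, glass mass, six oxide percentages) are computed from the batch weights per 431.6 g of glass in full float precision, as quoted within either problem or answer.
Oxide-by-oxide delivered mass:
  Na2O: 48.35·0.2138 = 10.34 g
  ZnO: 61.35·0.9980 = 61.23 g
  CaO: 45.31·0.2718 = 12.32 g
  BaO: 95.79·0.7730 = 74.05 g
  B2O3: 45.31·0.3990 + 42.02·0.5666 + 48.35·0.4787 = 65.03 g
  PbO: 213.6·0.9770 = 208.7 g
LOI: 95.79·0.2270 + 61.35·0.002000 + 45.31·0.3292 + 213.6·0.02300 + 42.02·0.4334 + 48.35·0.3075 = 74.77 g
The glass mass, total less LOI, = 506.4 − 74.77 = 431.6 g (= the summed oxide contributions)
wt % = 100 × oxide mass / glass mass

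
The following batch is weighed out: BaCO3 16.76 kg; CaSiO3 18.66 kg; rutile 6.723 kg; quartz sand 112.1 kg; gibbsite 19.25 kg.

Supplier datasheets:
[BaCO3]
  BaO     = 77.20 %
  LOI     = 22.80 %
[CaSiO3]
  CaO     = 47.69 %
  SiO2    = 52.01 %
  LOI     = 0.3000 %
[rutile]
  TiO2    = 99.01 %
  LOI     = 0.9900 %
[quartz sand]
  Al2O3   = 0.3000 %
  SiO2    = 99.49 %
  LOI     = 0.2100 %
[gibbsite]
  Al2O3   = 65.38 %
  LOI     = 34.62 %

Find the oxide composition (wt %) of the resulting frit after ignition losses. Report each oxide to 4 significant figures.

Glass mass = 162.6 kg (batch 173.5 − LOI 10.84).
Composition: Al2O3 7.945%, CaO 5.471%, TiO2 4.093%, BaO 7.955%, SiO2 74.54%

All arithmetic keeps full float precision throughout. Working values appear, with 4-significant-figure rounding, alongside each step; a single rounding produces each reported figure; all derived quantities (ignition loss, net glass mass, yield, the five compositions, totals) are rebuilt from the batch weights on 162.6 kg of glass in exact precision, as given in problem or answer.
Delivered oxide masses:
  Al2O3: 112.1·0.003000 + 19.25·0.6538 = 12.92 kg
  CaO: 18.66·0.4769 = 8.899 kg
  TiO2: 6.723·0.9901 = 6.656 kg
  BaO: 16.76·0.7720 = 12.94 kg
  SiO2: 18.66·0.5201 + 112.1·0.9949 = 121.2 kg
LOI: 16.76·0.2280 + 18.66·0.003000 + 6.723·0.009900 + 112.1·0.002100 + 19.25·0.3462 = 10.84 kg
Resulting glass, batch − LOI: 173.5 − 10.84 = 162.6 kg (= Σ oxide masses)
each wt % is 100 × oxide ÷ glass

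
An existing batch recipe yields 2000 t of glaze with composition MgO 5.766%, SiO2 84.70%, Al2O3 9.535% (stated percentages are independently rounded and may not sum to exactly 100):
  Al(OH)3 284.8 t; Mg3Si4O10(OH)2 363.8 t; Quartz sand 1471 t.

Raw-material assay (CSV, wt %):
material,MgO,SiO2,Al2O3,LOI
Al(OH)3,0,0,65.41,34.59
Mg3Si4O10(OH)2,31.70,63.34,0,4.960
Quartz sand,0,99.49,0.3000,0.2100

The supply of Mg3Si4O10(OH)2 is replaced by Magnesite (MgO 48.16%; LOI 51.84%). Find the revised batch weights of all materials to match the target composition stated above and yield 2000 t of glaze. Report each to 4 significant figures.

Revised batch per 2000 t glaze:
  Al(OH)3: 283.7 t
  Magnesite: 239.5 t
  Quartz sand: 1703 t
Total batch = 2226 t; LOI loss = 225.9 t

Each numeric step keeps exact precision in all steps — the intermediate values appear rounded off to 4 significant digits in the working — a single rounding finalizes every reported figure; all derived quantities are carried in full precision (the three compositions, the totals, yield, LOI, net glass mass) starting from the weights for 2000 t of glass as set out in problem or answer.
The oxide mass targets at 2000 t glaze:
  MgO: 5.766% × 2000 = 115.3 t
  SiO2: 84.70% × 2000 = 1694 t
  Al2O3: 9.535% × 2000 = 190.7 t
Balance tally, oxide-wise, with the batch weights as given, on the stated basis (delivered sums recover each target once rounding is allowed for):
  MgO: 239.5·0.4816 = 115.3 t (target 115.3 t)
  SiO2: 1703·0.9949 = 1694 t (target 1694 t)
  Al2O3: 283.7·0.6541 + 1703·0.003000 = 190.7 t (target 190.7 t)
Consistency of the glass mass: total batch − LOI = 2000 t (oxide target masses add up to 2000 t; basis as stated: 2000 t — deltas are rounding alone).
Whole-batch sum: Σ batch = 2226 t; the LOI term Σ batch·LOI equals 225.9 t; the yield ratio, glass ÷ batch: 89.85%.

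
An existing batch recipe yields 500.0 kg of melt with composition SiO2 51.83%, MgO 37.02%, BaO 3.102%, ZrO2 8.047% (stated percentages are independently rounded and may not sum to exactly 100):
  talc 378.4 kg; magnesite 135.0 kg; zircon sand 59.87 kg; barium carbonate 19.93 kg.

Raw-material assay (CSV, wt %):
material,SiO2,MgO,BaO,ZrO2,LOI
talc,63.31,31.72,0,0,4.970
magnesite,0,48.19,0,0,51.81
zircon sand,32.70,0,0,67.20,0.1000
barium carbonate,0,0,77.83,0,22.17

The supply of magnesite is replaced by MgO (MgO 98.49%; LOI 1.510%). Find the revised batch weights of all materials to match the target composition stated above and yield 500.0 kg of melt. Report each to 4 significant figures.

Revised batch per 500.0 kg melt:
  talc: 378.4 kg
  MgO: 66.07 kg
  zircon sand: 59.87 kg
  barium carbonate: 19.93 kg
Total batch = 524.3 kg; LOI loss = 24.28 kg

All arithmetic holds full precision through the solve. In-progress results are shown, rounded to four significant digits, across the worked steps. Each reported figure receives exactly one rounding. All derived quantities (net glass mass, LOI, totals, yield, four oxide percentages) are carried from the batch weights on 500.0 kg of glass in full float precision as written in problem or answer.
Per-oxide target masses for 500.0 kg melt:
  SiO2: 51.83% × 500.0 = 259.2 kg
  MgO: 37.02% × 500.0 = 185.1 kg
  BaO: 3.102% × 500.0 = 15.51 kg
  ZrO2: 8.047% × 500.0 = 40.24 kg
Checking each oxide sum on the weights just shown, for the quoted basis mass (delivered sums recover each target net of answer rounding effects):
  SiO2: 378.4·0.6331 + 59.87·0.3270 = 259.1 kg (target 259.2 kg)
  MgO: 378.4·0.3172 + 66.07·0.9849 = 185.1 kg (target 185.1 kg)
  BaO: 19.93·0.7783 = 15.51 kg (target 15.51 kg)
  ZrO2: 59.87·0.6720 = 40.23 kg (target 40.24 kg)
Consistency of the glass mass: whole batch net of LOI = 500.0 kg (the Σ of target masses is 500.0 kg; versus the stated basis of 500.0 kg — deltas are rounding alone).
Adding the batch up: Σ batch = 524.3 kg; LOI loss = Σ batch·LOI = 24.28 kg; yield = glass ÷ total batch = 95.37%.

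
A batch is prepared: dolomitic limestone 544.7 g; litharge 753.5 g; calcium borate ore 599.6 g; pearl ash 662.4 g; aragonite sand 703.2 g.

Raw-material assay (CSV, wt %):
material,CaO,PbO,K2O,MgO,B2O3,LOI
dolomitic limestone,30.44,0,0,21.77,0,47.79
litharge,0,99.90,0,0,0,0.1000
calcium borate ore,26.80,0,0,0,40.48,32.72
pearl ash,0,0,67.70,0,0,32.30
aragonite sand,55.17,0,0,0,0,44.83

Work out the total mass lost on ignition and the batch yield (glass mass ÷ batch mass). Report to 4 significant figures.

LOI loss = 986.5 g; glass = 2277 g; yield = 69.77%

The whole derivation holds exact precision through every step. In-progress results are printed, rounded to four significant figures, when written out. Every reported figure is rounded a single time; the derived quantities are carried from the batch weights on 2277 g of glass in full precision (totals, five oxide percentages, glass mass, ignition loss, the yield) as they appear in either problem or answer.
Ignition loss by material:
  dolomitic limestone: 544.7 × 0.4779 = 260.3 g
  litharge: 753.5 × 0.001000 = 0.7535 g
  calcium borate ore: 599.6 × 0.3272 = 196.2 g
  pearl ash: 662.4 × 0.3230 = 214.0 g
  aragonite sand: 703.2 × 0.4483 = 315.2 g
Total LOI = 986.5 g
Glass = batch − LOI = 3263 − 986.5 = 2277 g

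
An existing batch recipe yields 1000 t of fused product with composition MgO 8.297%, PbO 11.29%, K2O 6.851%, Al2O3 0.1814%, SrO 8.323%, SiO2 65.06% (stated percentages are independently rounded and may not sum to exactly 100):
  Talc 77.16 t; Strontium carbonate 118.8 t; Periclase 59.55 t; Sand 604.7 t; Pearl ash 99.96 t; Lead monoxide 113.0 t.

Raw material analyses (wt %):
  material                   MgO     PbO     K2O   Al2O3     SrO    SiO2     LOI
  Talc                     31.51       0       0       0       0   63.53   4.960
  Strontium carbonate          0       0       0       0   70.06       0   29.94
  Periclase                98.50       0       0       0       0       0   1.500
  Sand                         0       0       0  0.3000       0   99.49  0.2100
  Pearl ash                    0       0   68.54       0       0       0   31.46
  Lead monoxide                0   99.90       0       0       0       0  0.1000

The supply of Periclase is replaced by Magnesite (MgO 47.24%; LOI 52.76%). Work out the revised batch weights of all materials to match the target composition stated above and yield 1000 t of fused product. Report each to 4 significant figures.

Revised batch per 1000 t fused product:
  Talc: 77.16 t
  Strontium carbonate: 118.8 t
  Magnesite: 124.2 t
  Sand: 604.7 t
  Pearl ash: 99.96 t
  Lead monoxide: 113.0 t
Total batch = 1138 t; LOI loss = 137.8 t

Every computation runs at exact precision at each step; intermediates appear rounded to 4 significant digits on the page; each reported result takes just one rounding; all derived quantities (net glass mass, ignition loss, the yield, the six compositions, the totals) are re-derived using the weight values per 1000 t of glass at exact precision as written in question or answer.
Oxide-by-oxide targets in 1000 t fused product:
  MgO: 8.297% × 1000 = 82.97 t
  PbO: 11.29% × 1000 = 112.9 t
  K2O: 6.851% × 1000 = 68.51 t
  Al2O3: 0.1814% × 1000 = 1.814 t
  SrO: 8.323% × 1000 = 83.23 t
  SiO2: 65.06% × 1000 = 650.6 t
Verifying the oxide balance with the batch weights as given, under the basis named above (delivered sums recover each target once rounding is allowed for):
  MgO: 77.16·0.3151 + 124.2·0.4724 = 82.99 t (target 82.97 t)
  PbO: 113.0·0.9990 = 112.9 t (target 112.9 t)
  K2O: 99.96·0.6854 = 68.51 t (target 68.51 t)
  Al2O3: 604.7·0.003000 = 1.814 t (target 1.814 t)
  SrO: 118.8·0.7006 = 83.23 t (target 83.23 t)
  SiO2: 77.16·0.6353 + 604.7·0.9949 = 650.6 t (target 650.6 t)
Mass balance on the glass: Σ batch − LOI loss = 1000 t (the targets, summed, come to 1000 t; versus the stated basis of 1000 t — differing by rounding only).
Batch total: Σ batch = 1138 t; Σ batch·LOI gives LOI loss = 137.8 t; yield: glass divided by total = 87.89%.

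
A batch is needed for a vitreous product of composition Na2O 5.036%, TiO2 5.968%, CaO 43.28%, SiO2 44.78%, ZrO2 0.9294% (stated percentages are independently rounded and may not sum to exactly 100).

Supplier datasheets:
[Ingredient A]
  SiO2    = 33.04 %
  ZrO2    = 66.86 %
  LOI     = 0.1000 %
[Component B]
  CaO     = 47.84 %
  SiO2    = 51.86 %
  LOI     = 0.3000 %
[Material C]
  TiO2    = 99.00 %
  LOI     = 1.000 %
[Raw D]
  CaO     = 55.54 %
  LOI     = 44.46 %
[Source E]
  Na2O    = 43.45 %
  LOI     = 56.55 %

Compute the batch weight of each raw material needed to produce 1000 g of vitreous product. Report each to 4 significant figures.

Batch per 1000 g vitreous product:
  Ingredient A: 13.90 g
  Component B: 854.6 g
  Material C: 60.28 g
  Raw D: 43.12 g
  Source E: 115.9 g
Total batch = 1088 g; LOI loss = 87.89 g; yield = 91.92%

Full float precision is held from start to finish. Rounding to four significant figures governs each mid-chain value as printed; a single rounding completes every reported number — all derived quantities (yield, net glass mass, the five compositions, totals, ignition loss) are recomputed from the batch weights at 1000 g of glass at exact precision, as they appear in question or answer.
The oxide mass targets at 1000 g vitreous product:
  Na2O: 5.036% × 1000 = 50.36 g
  TiO2: 5.968% × 1000 = 59.68 g
  CaO: 43.28% × 1000 = 432.8 g
  SiO2: 44.78% × 1000 = 447.8 g
  ZrO2: 0.9294% × 1000 = 9.294 g
Checking each oxide sum using the reported weights, for the quoted basis mass (oxide sums agree with the targets within answer rounding):
  Na2O: 115.9·0.4345 = 50.36 g (target 50.36 g)
  TiO2: 60.28·0.9900 = 59.68 g (target 59.68 g)
  CaO: 854.6·0.4784 + 43.12·0.5554 = 432.8 g (target 432.8 g)
  SiO2: 13.90·0.3304 + 854.6·0.5186 = 447.8 g (target 447.8 g)
  ZrO2: 13.90·0.6686 = 9.294 g (target 9.294 g)
Auditing the glass mass value: total charge less LOI = 999.9 g (per-oxide target masses sum to 999.9 g; with the basis standing at 1000 g — rounding explains the deltas).
Summing the batch: Σ batch = 1088 g; the LOI term Σ batch·LOI equals 87.89 g; glass ÷ batch gives a yield of 91.92%.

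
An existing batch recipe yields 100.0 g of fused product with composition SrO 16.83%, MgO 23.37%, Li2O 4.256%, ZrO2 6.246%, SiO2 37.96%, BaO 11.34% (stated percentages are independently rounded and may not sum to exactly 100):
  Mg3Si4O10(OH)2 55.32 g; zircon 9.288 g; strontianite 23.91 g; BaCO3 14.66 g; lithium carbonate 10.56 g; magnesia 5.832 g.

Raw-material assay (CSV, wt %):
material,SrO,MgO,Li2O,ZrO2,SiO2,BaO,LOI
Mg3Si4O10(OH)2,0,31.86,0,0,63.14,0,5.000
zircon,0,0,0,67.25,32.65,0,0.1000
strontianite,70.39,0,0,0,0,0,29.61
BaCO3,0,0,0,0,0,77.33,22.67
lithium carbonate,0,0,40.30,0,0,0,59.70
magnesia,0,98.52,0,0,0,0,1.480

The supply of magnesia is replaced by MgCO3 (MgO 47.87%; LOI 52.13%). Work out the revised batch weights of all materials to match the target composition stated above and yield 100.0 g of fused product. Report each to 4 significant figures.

Working values are displayed with 4-significant-digit rounding between the steps; the whole derivation holds full precision at every stage; each reported value takes a single rounding; derived quantities (six oxide percentages, net glass mass, LOI, totals, the yield) are carried at exact precision from the batch weights per 100.0 g of glass, as quoted within problem or answer.
Oxide-by-oxide targets in 100.0 g fused product:
  SrO: 16.83% × 100.0 = 16.83 g
  MgO: 23.37% × 100.0 = 23.37 g
  Li2O: 4.256% × 100.0 = 4.256 g
  ZrO2: 6.246% × 100.0 = 6.246 g
  SiO2: 37.96% × 100.0 = 37.96 g
  BaO: 11.34% × 100.0 = 11.34 g
Mass-balance tally per oxide given the weights on record, at the basis given (target by target, the sums agree within answer rounding):
  SrO: 23.91·0.7039 = 16.83 g (target 16.83 g)
  MgO: 55.32·0.3186 + 12.00·0.4787 = 23.37 g (target 23.37 g)
  Li2O: 10.56·0.4030 = 4.256 g (target 4.256 g)
  ZrO2: 9.288·0.6725 = 6.246 g (target 6.246 g)
  SiO2: 55.32·0.6314 + 9.288·0.3265 = 37.96 g (target 37.96 g)
  BaO: 14.66·0.7733 = 11.34 g (target 11.34 g)
Auditing the glass mass value: total batch − LOI = 100.0 g (the Σ of target masses is 100.0 g; versus the stated basis of 100.0 g — any gap is answer rounding).
Total batch = Σ batch = 125.7 g; LOI removed, Σ of batch·LOI: 25.74 g; yield = glass ÷ total batch = 79.53%.

Revised batch per 100.0 g fused product:
  Mg3Si4O10(OH)2: 55.32 g
  zircon: 9.288 g
  strontianite: 23.91 g
  BaCO3: 14.66 g
  lithium carbonate: 10.56 g
  MgCO3: 12.00 g
Total batch = 125.7 g; LOI loss = 25.74 g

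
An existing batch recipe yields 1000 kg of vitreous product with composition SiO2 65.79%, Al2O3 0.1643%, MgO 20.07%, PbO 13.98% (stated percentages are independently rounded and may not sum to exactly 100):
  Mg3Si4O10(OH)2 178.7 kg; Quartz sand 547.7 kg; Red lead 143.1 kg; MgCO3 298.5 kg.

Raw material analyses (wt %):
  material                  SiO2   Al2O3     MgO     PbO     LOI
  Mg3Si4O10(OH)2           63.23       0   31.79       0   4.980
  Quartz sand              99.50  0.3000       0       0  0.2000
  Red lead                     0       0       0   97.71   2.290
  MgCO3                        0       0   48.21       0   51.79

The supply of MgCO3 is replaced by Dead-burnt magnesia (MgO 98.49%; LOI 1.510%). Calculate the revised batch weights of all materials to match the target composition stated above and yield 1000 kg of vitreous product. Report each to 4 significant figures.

Values along the way are displayed, with 4-significant-digit rounding, as written — the working math holds exact precision at every stage; each reported value is rounded only once — all derived quantities (the four compositions, glass mass, LOI, the totals, yield) are re-derived from the batch weights for 1000 kg of glass at full float precision as written in either problem or answer.
Target masses of each oxide per 1000 kg vitreous product:
  SiO2: 65.79% × 1000 = 657.9 kg
  Al2O3: 0.1643% × 1000 = 1.643 kg
  MgO: 20.07% × 1000 = 200.7 kg
  PbO: 13.98% × 1000 = 139.8 kg
A balance pass over the oxides, applying the batch weights above, versus the basis set out (each sum matches its target mass exact up to rounding of places):
  SiO2: 178.7·0.6323 + 547.7·0.9950 = 658.0 kg (target 657.9 kg)
  Al2O3: 547.7·0.003000 = 1.643 kg (target 1.643 kg)
  MgO: 178.7·0.3179 + 146.1·0.9849 = 200.7 kg (target 200.7 kg)
  PbO: 143.1·0.9771 = 139.8 kg (target 139.8 kg)
Auditing the glass mass value: whole batch net of LOI = 1000 kg (the Σ of target masses is 1000 kg; versus the stated basis of 1000 kg — rounding explains the deltas).
Summing the batch: Σ batch = 1016 kg; ignition loss, Σ(batch × LOI) = 15.48 kg; yield = glass ÷ total batch = 98.48%.

Revised batch per 1000 kg vitreous product:
  Mg3Si4O10(OH)2: 178.7 kg
  Quartz sand: 547.7 kg
  Red lead: 143.1 kg
  Dead-burnt magnesia: 146.1 kg
Total batch = 1016 kg; LOI loss = 15.48 kg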